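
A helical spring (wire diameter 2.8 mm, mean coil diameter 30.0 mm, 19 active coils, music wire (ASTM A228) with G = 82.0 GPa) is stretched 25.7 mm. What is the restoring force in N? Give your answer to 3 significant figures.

k = Gd⁴/(8D³N_a) = (82.0×10³)(2.8⁴)/(8·30.0³·19) = 1.2281 N/mm
F = k·δ = 1.2281 × 25.7 = 31.563 N

31.6 N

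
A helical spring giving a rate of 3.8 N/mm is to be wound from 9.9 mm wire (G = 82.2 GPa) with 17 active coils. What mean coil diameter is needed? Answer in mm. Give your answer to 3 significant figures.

D = (Gd⁴/(8N_a·k))^(1/3) = (82.2×10³·9.9⁴/(8·17·3.8))^(1/3)
  = (1.52788e+06)^(1/3) = 115.1764 mm

115 mm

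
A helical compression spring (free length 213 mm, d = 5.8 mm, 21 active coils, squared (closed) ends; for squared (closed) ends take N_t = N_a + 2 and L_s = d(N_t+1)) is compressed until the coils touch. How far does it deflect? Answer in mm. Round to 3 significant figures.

73.8 mm

N_t = 23; L_s = 5.8·24 = 139.2 mm
δ_solid = L₀ − L_s = 213 − 139.2 = 73.8 mm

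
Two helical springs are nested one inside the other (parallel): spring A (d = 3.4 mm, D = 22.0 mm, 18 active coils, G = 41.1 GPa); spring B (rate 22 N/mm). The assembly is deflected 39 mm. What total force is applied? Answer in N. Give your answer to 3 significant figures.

998 N

k_A = Gd⁴/(8D³N_a) = (41.1×10³)(3.4⁴)/(8·22.0³·18) = 3.582 N/mm
Parallel: k_eq = 3.582 + 22 = 25.582 N/mm
F = k_eq·δ = 25.582·39 = 997.7 N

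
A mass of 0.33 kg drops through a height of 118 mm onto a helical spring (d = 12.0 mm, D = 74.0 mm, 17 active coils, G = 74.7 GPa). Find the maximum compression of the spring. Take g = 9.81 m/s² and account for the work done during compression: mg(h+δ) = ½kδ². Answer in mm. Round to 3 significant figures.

5.33 mm

k = Gd⁴/(8D³N_a) = (74.7×10³)(12.0⁴)/(8·74.0³·17) = 28.107 N/mm
W = mg = 0.33 × 9.81 = 3.2373 N
½kδ² − Wδ − Wh = 0 → δ = (W + √(W² + 2kWh))/k
δ = (3.2373 + √(10.48 + 21473.7))/28.107 = (3.2373 + 146.57)/28.107 = 5.3301 mm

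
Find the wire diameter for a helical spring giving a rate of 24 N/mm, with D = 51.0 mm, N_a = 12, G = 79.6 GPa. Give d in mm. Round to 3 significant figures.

d = (8D³N_a·k / G)^(1/4) = (8·51.0³·12·24 / (79.6×10³))^0.25
  = (3839.5)^0.25 = 7.8717 mm

7.87 mm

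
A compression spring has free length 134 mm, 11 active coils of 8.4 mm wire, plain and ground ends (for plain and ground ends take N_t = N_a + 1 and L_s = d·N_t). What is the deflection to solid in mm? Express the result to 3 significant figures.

N_t = 12; L_s = 8.4·12 = 100.8 mm
δ_solid = L₀ − L_s = 134 − 100.8 = 33.2 mm

33.2 mm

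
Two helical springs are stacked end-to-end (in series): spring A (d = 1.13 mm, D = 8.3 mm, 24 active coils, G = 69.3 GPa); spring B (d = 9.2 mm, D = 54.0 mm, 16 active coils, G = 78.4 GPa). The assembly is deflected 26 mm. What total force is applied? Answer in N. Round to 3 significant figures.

25.8 N

k_A = Gd⁴/(8D³N_a) = (69.3×10³)(1.13⁴)/(8·8.3³·24) = 1.0292 N/mm
k_B = Gd⁴/(8D³N_a) = (78.4×10³)(9.2⁴)/(8·54.0³·16) = 27.866 N/mm
Series: 1/k_eq = 1/1.0292 + 1/27.866 = 1.0075; k_eq = 0.99257 N/mm
F = k_eq·δ = 0.99257·26 = 25.807 N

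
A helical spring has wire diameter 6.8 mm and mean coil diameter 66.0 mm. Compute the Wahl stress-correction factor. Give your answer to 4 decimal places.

1.1495

C = D/d = 66.0/6.8 = 9.7059
K_W = (4C−1)/(4C−4) + 0.615/C = 37.824/34.824 + 0.0634 = 1.1495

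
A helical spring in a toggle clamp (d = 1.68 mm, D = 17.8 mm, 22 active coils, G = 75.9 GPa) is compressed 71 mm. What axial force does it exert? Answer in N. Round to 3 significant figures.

43.2 N

k = Gd⁴/(8D³N_a) = (75.9×10³)(1.68⁴)/(8·17.8³·22) = 0.60912 N/mm
F = k·δ = 0.60912 × 71 = 43.248 N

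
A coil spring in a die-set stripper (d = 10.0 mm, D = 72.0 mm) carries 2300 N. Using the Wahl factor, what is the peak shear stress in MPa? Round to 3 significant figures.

Spring index C = D/d = 72.0/10.0 = 7.2000
K_W = (4C−1)/(4C−4) + 0.615/C = 27.800/24.800 + 0.0854 = 1.2064
τ₀ = 8FD/(πd³) = 8·2300·72.0/(π·10.0³) = 1.3248e+06/3141.6 = 421.7 MPa
τ_max = K·τ₀ = 1.2064 × 421.7 = 508.73 MPa

509 MPa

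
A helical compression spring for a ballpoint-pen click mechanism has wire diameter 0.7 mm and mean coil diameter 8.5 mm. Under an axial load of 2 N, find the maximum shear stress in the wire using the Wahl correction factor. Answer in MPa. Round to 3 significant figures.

141 MPa

Spring index C = D/d = 8.5/0.7 = 12.1429
K_W = (4C−1)/(4C−4) + 0.615/C = 47.571/44.571 + 0.0506 = 1.1180
τ₀ = 8FD/(πd³) = 8·2·8.5/(π·0.7³) = 136/1.0776 = 126.21 MPa
τ_max = K·τ₀ = 1.1180 × 126.21 = 141.1 MPa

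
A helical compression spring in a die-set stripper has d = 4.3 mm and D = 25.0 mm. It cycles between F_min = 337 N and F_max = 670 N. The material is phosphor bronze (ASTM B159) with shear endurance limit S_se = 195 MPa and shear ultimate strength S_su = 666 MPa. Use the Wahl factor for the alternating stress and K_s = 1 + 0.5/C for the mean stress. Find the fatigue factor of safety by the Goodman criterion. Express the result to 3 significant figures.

C = D/d = 25.0/4.3 = 5.8140; K_W = (4C−1)/(4C−4)+0.615/C = 1.2616; K_s = 1+0.5/C = 1.0860
F_a = (F_max−F_min)/2 = 166.5 N; F_m = (F_max+F_min)/2 = 503.5 N
τ_a = K_W·8F_aD/(πd³) = 1.2616 × 133.32 = 168.19 MPa
τ_m = K_s·8F_mD/(πd³) = 1.0860 × 403.16 = 437.83 MPa
Goodman: 1/n_f = τ_a/S_se + τ_m/S_su = 168.19/195 + 437.83/666 = 0.86252 + 0.65740 = 1.5199
n_f = 1/1.5199 = 0.6579

0.658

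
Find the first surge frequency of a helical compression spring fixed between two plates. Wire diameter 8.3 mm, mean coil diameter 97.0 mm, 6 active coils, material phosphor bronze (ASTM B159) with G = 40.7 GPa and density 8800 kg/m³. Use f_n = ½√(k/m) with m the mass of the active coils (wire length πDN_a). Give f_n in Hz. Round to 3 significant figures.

k = Gd⁴/(8D³N_a) = (40.7×10³)(8.3⁴)/(8·97.0³·6) = 4.4091 N/mm = 4409.1 N/m
Wire length L = πDN_a = π·97.0·6 = 1828.4 mm
m = ρ·(πd²/4)·L = 8800 × 54.106×10⁻⁶ m² × 1.8284 m = 0.87057 kg
f_n = ½√(k/m) = 0.5·√(4409.1/0.87057) = 0.5·√(5064.6) = 35.583 Hz

35.6 Hz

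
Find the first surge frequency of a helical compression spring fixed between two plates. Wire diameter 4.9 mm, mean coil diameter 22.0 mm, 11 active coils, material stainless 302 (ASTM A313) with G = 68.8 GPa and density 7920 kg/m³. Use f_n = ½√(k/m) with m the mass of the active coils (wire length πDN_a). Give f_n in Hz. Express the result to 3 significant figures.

305 Hz

k = Gd⁴/(8D³N_a) = (68.8×10³)(4.9⁴)/(8·22.0³·11) = 42.327 N/mm = 42327 N/m
Wire length L = πDN_a = π·22.0·11 = 760.27 mm
m = ρ·(πd²/4)·L = 7920 × 18.857×10⁻⁶ m² × 0.76027 m = 0.11355 kg
f_n = ½√(k/m) = 0.5·√(42327/0.11355) = 0.5·√(3.7278e+05) = 305.28 Hz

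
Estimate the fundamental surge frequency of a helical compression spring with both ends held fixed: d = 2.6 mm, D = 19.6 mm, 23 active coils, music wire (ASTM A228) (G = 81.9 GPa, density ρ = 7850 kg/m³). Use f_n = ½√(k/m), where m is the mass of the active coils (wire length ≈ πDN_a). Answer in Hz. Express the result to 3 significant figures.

107 Hz

k = Gd⁴/(8D³N_a) = (81.9×10³)(2.6⁴)/(8·19.6³·23) = 2.7014 N/mm = 2701.4 N/m
Wire length L = πDN_a = π·19.6·23 = 1416.2 mm
m = ρ·(πd²/4)·L = 7850 × 5.3093×10⁻⁶ m² × 1.4162 m = 0.059026 kg
f_n = ½√(k/m) = 0.5·√(2701.4/0.059026) = 0.5·√(45767) = 106.97 Hz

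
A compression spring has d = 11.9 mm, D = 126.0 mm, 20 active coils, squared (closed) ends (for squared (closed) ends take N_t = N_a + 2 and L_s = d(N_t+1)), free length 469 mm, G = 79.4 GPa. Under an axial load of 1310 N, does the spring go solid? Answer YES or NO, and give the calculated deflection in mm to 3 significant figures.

YES, δ = 263 mm

k = Gd⁴/(8D³N_a) = (79.4×10³)(11.9⁴)/(8·126.0³·20) = 4.9748 N/mm
N_t = 22; L_s = 11.9·23 = 273.7 mm; δ_solid = L₀ − L_s = 469 − 273.7 = 195.3 mm
δ = F/k = 1310/4.9748 = 263.33 mm
δ ≥ δ_solid → spring goes solid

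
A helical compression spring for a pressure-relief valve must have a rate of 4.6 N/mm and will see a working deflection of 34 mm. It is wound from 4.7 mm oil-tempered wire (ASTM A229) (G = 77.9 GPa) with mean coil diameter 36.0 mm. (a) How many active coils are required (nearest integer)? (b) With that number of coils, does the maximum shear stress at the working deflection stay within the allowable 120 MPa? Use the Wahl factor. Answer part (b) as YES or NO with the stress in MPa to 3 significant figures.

N_a = Gd⁴/(8D³k) = (77.9×10³)(4.7⁴)/(8·36.0³·4.6) = 22.14 → N_a = 22
Actual rate k = Gd⁴/(8D³·22) = 4.6292 N/mm
Working load F = kδ = 4.6292·34 = 157.39 N
C = 36.0/4.7 = 7.6596; K_W = (4C−1)/(4C−4)+0.615/C = 1.1929
τ_max = K_W·8FD/(πd³) = 1.1929·138.97 = 165.78 MPa
τ_max > 120 MPa → exceeds allowable

(a) 22 coils; (b) NO, τ_max = 166 MPa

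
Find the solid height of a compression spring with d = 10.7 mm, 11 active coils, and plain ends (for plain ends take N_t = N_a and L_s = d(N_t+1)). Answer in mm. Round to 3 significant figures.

plain ends: N_t = N_a = 11
L_s = d·(N_t+1) = 10.7 × 12 = 128.4 mm

128 mm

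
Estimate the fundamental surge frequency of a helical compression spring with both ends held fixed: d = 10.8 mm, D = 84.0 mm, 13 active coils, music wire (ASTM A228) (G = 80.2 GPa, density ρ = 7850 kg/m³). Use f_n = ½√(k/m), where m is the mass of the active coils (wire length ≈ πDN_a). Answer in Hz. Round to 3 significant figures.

42.4 Hz

k = Gd⁴/(8D³N_a) = (80.2×10³)(10.8⁴)/(8·84.0³·13) = 17.701 N/mm = 17701 N/m
Wire length L = πDN_a = π·84.0·13 = 3430.6 mm
m = ρ·(πd²/4)·L = 7850 × 91.609×10⁻⁶ m² × 3.4306 m = 2.4671 kg
f_n = ½√(k/m) = 0.5·√(17701/2.4671) = 0.5·√(7174.9) = 42.353 Hz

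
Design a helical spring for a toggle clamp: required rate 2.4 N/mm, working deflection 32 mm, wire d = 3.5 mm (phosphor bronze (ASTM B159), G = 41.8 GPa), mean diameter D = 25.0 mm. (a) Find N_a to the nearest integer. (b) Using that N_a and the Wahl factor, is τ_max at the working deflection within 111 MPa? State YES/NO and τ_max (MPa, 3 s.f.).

(a) 21 coils; (b) NO, τ_max = 137 MPa

N_a = Gd⁴/(8D³k) = (41.8×10³)(3.5⁴)/(8·25.0³·2.4) = 20.91 → N_a = 21
Actual rate k = Gd⁴/(8D³·21) = 2.3896 N/mm
Working load F = kδ = 2.3896·32 = 76.466 N
C = 25.0/3.5 = 7.1429; K_W = (4C−1)/(4C−4)+0.615/C = 1.2082
τ_max = K_W·8FD/(πd³) = 1.2082·113.54 = 137.18 MPa
τ_max > 111 MPa → exceeds allowable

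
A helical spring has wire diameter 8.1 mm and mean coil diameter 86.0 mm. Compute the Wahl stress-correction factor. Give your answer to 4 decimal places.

C = D/d = 86.0/8.1 = 10.6173
K_W = (4C−1)/(4C−4) + 0.615/C = 41.469/38.469 + 0.0579 = 1.1359

1.1359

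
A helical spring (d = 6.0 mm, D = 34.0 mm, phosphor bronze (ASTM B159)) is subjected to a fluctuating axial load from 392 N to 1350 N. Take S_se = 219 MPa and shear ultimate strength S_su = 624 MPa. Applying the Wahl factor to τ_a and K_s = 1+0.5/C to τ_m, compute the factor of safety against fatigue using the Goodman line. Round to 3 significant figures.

0.581

C = D/d = 34.0/6.0 = 5.6667; K_W = (4C−1)/(4C−4)+0.615/C = 1.2692; K_s = 1+0.5/C = 1.0882
F_a = (F_max−F_min)/2 = 479 N; F_m = (F_max+F_min)/2 = 871 N
τ_a = K_W·8F_aD/(πd³) = 1.2692 × 192 = 243.69 MPa
τ_m = K_s·8F_mD/(πd³) = 1.0882 × 349.13 = 379.93 MPa
Goodman: 1/n_f = τ_a/S_se + τ_m/S_su = 243.69/219 + 379.93/624 = 1.11276 + 0.60887 = 1.7216
n_f = 1/1.7216 = 0.5808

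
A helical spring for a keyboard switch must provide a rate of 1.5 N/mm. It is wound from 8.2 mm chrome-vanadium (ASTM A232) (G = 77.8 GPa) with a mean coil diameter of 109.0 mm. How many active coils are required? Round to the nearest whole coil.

N_a = Gd⁴/(8D³k) = (77.8×10³ × 8.2⁴)/(8 × 109.0³ × 1.5)
    = 3.51751e+08 / 1.55403e+07 = 22.63 → 23 coils

23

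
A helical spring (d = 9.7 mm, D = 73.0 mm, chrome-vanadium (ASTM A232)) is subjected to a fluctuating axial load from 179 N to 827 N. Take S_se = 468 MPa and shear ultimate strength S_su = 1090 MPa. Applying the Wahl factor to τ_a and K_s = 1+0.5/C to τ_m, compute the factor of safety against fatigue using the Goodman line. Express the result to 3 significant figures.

C = D/d = 73.0/9.7 = 7.5258; K_W = (4C−1)/(4C−4)+0.615/C = 1.1966; K_s = 1+0.5/C = 1.0664
F_a = (F_max−F_min)/2 = 324 N; F_m = (F_max+F_min)/2 = 503 N
τ_a = K_W·8F_aD/(πd³) = 1.1966 × 65.992 = 78.969 MPa
τ_m = K_s·8F_mD/(πd³) = 1.0664 × 102.45 = 109.26 MPa
Goodman: 1/n_f = τ_a/S_se + τ_m/S_su = 78.969/468 + 109.26/1090 = 0.16874 + 0.10024 = 0.26897
n_f = 1/0.26897 = 3.718

3.72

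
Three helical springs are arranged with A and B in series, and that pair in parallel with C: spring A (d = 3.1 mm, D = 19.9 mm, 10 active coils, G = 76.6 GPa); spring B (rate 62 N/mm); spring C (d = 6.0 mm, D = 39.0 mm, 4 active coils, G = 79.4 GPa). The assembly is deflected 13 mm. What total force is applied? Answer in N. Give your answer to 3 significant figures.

828 N

k_A = Gd⁴/(8D³N_a) = (76.6×10³)(3.1⁴)/(8·19.9³·10) = 11.221 N/mm
k_C = Gd⁴/(8D³N_a) = (79.4×10³)(6.0⁴)/(8·39.0³·4) = 54.21 N/mm
Springs A,B series: k_AB = 1/(1/11.221+1/62) = 9.5013 N/mm; parallel with C: k_eq = 9.5013+54.21 = 63.712 N/mm
F = k_eq·δ = 63.712·13 = 828.25 N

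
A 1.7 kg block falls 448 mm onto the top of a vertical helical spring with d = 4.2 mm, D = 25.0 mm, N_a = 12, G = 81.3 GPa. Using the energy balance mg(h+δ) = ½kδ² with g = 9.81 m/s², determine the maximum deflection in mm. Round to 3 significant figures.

30.8 mm

k = Gd⁴/(8D³N_a) = (81.3×10³)(4.2⁴)/(8·25.0³·12) = 16.865 N/mm
W = mg = 1.7 × 9.81 = 16.677 N
½kδ² − Wδ − Wh = 0 → δ = (W + √(W² + 2kWh))/k
δ = (16.677 + √(278.12 + 252013))/16.865 = (16.677 + 502.29)/16.865 = 30.771 mm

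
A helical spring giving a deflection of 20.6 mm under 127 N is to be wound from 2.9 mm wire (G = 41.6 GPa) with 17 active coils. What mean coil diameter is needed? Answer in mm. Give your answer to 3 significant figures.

15.2 mm

Required rate k = F/δ = 127/20.6 = 6.165 N/mm
D = (Gd⁴/(8N_a·k))^(1/3) = (41.6×10³·2.9⁴/(8·17·6.165))^(1/3)
  = (3509.21)^(1/3) = 15.1963 mm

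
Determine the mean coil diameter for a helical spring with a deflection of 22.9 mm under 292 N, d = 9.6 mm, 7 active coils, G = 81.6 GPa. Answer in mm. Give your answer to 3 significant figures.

Required rate k = F/δ = 292/22.9 = 12.751 N/mm
D = (Gd⁴/(8N_a·k))^(1/3) = (81.6×10³·9.6⁴/(8·7·12.751))^(1/3)
  = (970599)^(1/3) = 99.0102 mm

99.0 mm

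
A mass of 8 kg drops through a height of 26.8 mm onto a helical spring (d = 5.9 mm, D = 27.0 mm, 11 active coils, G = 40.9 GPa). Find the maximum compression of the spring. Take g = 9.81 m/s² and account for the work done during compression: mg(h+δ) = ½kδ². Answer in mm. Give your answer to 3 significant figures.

15.2 mm

k = Gd⁴/(8D³N_a) = (40.9×10³)(5.9⁴)/(8·27.0³·11) = 28.613 N/mm
W = mg = 8 × 9.81 = 78.48 N
½kδ² − Wδ − Wh = 0 → δ = (W + √(W² + 2kWh))/k
δ = (78.48 + √(6159.1 + 120360))/28.613 = (78.48 + 355.69)/28.613 = 15.174 mm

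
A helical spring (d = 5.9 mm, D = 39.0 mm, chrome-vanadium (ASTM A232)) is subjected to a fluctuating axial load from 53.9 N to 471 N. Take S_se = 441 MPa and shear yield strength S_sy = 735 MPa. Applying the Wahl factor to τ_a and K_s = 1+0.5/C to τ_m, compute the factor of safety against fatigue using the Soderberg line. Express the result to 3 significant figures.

C = D/d = 39.0/5.9 = 6.6102; K_W = (4C−1)/(4C−4)+0.615/C = 1.2267; K_s = 1+0.5/C = 1.0756
F_a = (F_max−F_min)/2 = 208.55 N; F_m = (F_max+F_min)/2 = 262.45 N
τ_a = K_W·8F_aD/(πd³) = 1.2267 × 100.85 = 123.71 MPa
τ_m = K_s·8F_mD/(πd³) = 1.0756 × 126.91 = 136.51 MPa
Soderberg: 1/n_f = τ_a/S_se + τ_m/S_sy = 123.71/441 + 136.51/735 = 0.28052 + 0.18573 = 0.46625
n_f = 1/0.46625 = 2.145

2.14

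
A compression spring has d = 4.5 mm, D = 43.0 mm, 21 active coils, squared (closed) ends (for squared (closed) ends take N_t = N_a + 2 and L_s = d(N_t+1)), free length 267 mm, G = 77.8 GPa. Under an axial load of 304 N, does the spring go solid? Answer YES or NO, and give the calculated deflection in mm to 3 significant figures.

NO, δ = 127 mm

k = Gd⁴/(8D³N_a) = (77.8×10³)(4.5⁴)/(8·43.0³·21) = 2.3884 N/mm
N_t = 23; L_s = 4.5·24 = 108 mm; δ_solid = L₀ − L_s = 267 − 108 = 159 mm
δ = F/k = 304/2.3884 = 127.28 mm
δ < δ_solid → spring does not go solid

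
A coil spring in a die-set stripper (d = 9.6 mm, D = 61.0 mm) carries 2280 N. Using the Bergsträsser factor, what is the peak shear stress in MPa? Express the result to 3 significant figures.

490 MPa

Spring index C = D/d = 61.0/9.6 = 6.3542
K_B = (4C+2)/(4C−3) = 27.417/22.417 = 1.2230
τ₀ = 8FD/(πd³) = 8·2280·61.0/(π·9.6³) = 1.11264e+06/2779.5 = 400.31 MPa
τ_max = K·τ₀ = 1.2230 × 400.31 = 489.59 MPa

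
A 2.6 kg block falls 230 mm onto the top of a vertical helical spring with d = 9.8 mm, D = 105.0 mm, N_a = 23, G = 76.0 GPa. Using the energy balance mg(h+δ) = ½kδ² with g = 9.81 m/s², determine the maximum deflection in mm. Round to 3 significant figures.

68.0 mm

k = Gd⁴/(8D³N_a) = (76.0×10³)(9.8⁴)/(8·105.0³·23) = 3.291 N/mm
W = mg = 2.6 × 9.81 = 25.506 N
½kδ² − Wδ − Wh = 0 → δ = (W + √(W² + 2kWh))/k
δ = (25.506 + √(650.56 + 38612.9))/3.291 = (25.506 + 198.15)/3.291 = 67.959 mm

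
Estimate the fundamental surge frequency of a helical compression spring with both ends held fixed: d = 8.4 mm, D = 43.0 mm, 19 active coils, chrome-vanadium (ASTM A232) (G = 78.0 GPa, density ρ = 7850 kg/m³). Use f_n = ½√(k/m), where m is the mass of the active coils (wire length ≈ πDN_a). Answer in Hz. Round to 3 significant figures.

k = Gd⁴/(8D³N_a) = (78.0×10³)(8.4⁴)/(8·43.0³·19) = 32.134 N/mm = 32134 N/m
Wire length L = πDN_a = π·43.0·19 = 2566.7 mm
m = ρ·(πd²/4)·L = 7850 × 55.418×10⁻⁶ m² × 2.5667 m = 1.1166 kg
f_n = ½√(k/m) = 0.5·√(32134/1.1166) = 0.5·√(28779) = 84.822 Hz

84.8 Hz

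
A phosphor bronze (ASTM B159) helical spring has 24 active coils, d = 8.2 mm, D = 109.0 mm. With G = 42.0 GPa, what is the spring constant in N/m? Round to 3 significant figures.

764 N/m

k = Gd⁴/(8D³N_a) = (42.0×10³ × 8.2⁴) / (8 × 109.0³ × 24)
  = 1.89891e+08 / 2.48646e+08 = 0.7637 N/mm = 763.7 N/m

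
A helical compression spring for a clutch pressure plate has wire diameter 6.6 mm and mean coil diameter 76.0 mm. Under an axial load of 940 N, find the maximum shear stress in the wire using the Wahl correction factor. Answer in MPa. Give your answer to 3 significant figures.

Spring index C = D/d = 76.0/6.6 = 11.5152
K_W = (4C−1)/(4C−4) + 0.615/C = 45.061/42.061 + 0.0534 = 1.1247
τ₀ = 8FD/(πd³) = 8·940·76.0/(π·6.6³) = 571520/903.2 = 632.78 MPa
τ_max = K·τ₀ = 1.1247 × 632.78 = 711.7 MPa

712 MPa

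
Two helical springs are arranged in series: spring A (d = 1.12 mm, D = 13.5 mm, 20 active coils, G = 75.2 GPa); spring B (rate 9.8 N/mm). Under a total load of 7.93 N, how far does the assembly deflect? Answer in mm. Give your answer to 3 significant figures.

k_A = Gd⁴/(8D³N_a) = (75.2×10³)(1.12⁴)/(8·13.5³·20) = 0.30059 N/mm
Series: 1/k_eq = 1/0.30059 + 1/9.8 = 3.4289; k_eq = 0.29164 N/mm
δ = F/k_eq = 7.93/0.29164 = 27.191 mm

27.2 mm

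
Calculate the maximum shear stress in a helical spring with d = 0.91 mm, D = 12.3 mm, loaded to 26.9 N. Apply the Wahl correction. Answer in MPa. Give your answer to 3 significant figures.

Spring index C = D/d = 12.3/0.91 = 13.5165
K_W = (4C−1)/(4C−4) + 0.615/C = 53.066/50.066 + 0.0455 = 1.1054
τ₀ = 8FD/(πd³) = 8·26.9·12.3/(π·0.91³) = 2646.96/2.3674 = 1118.1 MPa
τ_max = K·τ₀ = 1.1054 × 1118.1 = 1236 MPa

1240 MPa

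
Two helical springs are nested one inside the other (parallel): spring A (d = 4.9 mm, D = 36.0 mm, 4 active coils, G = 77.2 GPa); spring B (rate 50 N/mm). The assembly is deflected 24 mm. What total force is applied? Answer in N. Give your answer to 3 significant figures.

1920 N

k_A = Gd⁴/(8D³N_a) = (77.2×10³)(4.9⁴)/(8·36.0³·4) = 29.809 N/mm
Parallel: k_eq = 29.809 + 50 = 79.809 N/mm
F = k_eq·δ = 79.809·24 = 1915.4 N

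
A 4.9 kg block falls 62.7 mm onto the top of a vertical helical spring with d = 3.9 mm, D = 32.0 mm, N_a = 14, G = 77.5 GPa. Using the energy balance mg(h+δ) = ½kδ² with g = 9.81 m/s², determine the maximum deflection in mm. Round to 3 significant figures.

46.3 mm

k = Gd⁴/(8D³N_a) = (77.5×10³)(3.9⁴)/(8·32.0³·14) = 4.8853 N/mm
W = mg = 4.9 × 9.81 = 48.069 N
½kδ² − Wδ − Wh = 0 → δ = (W + √(W² + 2kWh))/k
δ = (48.069 + √(2310.6 + 29447.9))/4.8853 = (48.069 + 178.21)/4.8853 = 46.318 mm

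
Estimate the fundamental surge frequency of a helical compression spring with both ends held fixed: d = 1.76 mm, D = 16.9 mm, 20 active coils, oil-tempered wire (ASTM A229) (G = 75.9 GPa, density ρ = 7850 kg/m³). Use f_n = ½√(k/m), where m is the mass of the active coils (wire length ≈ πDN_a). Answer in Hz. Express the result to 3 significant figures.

k = Gd⁴/(8D³N_a) = (75.9×10³)(1.76⁴)/(8·16.9³·20) = 0.943 N/mm = 943 N/m
Wire length L = πDN_a = π·16.9·20 = 1061.9 mm
m = ρ·(πd²/4)·L = 7850 × 2.4328×10⁻⁶ m² × 1.0619 m = 0.020279 kg
f_n = ½√(k/m) = 0.5·√(943/0.020279) = 0.5·√(46501) = 107.82 Hz

108 Hz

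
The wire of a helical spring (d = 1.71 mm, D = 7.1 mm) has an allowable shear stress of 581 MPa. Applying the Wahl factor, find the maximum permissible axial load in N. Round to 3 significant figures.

C = D/d = 7.1/1.71 = 4.1520
K_W = (4C−1)/(4C−4) + 0.615/C = 15.608/12.608 + 0.1481 = 1.3861
τ_max = K·8FD/(πd³) → F_max = τ_allow·πd³/(8DK)
F_max = 581·π·1.71³/(8·7.1·1.3861) = 9126.7/78.728 = 115.93 N

116 N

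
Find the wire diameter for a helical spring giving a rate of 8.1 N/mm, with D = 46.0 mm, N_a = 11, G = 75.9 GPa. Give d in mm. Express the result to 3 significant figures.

5.50 mm

d = (8D³N_a·k / G)^(1/4) = (8·46.0³·11·8.1 / (75.9×10³))^0.25
  = (914.11)^0.25 = 5.4986 mm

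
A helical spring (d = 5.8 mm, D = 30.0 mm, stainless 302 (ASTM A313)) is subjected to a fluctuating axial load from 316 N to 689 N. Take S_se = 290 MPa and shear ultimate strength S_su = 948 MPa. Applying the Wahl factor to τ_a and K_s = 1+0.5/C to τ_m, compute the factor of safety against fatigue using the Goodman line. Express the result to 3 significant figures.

1.80

C = D/d = 30.0/5.8 = 5.1724; K_W = (4C−1)/(4C−4)+0.615/C = 1.2987; K_s = 1+0.5/C = 1.0967
F_a = (F_max−F_min)/2 = 186.5 N; F_m = (F_max+F_min)/2 = 502.5 N
τ_a = K_W·8F_aD/(πd³) = 1.2987 × 73.022 = 94.831 MPa
τ_m = K_s·8F_mD/(πd³) = 1.0967 × 196.75 = 215.77 MPa
Goodman: 1/n_f = τ_a/S_se + τ_m/S_su = 94.831/290 + 215.77/948 = 0.32700 + 0.22760 = 0.55461
n_f = 1/0.55461 = 1.803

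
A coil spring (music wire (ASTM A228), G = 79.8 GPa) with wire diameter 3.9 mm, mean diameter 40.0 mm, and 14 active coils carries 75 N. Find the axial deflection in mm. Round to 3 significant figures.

k = Gd⁴/(8D³N_a) = (79.8×10³)(3.9⁴)/(8·40.0³·14) = 2.5755 N/mm
δ = F/k = 75 / 2.5755 = 29.12 mm

29.1 mm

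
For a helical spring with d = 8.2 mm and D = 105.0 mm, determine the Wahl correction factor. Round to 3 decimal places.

C = D/d = 105.0/8.2 = 12.8049
K_W = (4C−1)/(4C−4) + 0.615/C = 50.220/47.220 + 0.0480 = 1.1116

1.112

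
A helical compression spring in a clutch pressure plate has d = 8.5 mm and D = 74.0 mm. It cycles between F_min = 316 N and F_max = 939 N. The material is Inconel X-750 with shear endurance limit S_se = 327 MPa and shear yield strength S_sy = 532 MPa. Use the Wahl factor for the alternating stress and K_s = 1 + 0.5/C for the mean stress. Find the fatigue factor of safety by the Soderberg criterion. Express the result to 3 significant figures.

C = D/d = 74.0/8.5 = 8.7059; K_W = (4C−1)/(4C−4)+0.615/C = 1.1680; K_s = 1+0.5/C = 1.0574
F_a = (F_max−F_min)/2 = 311.5 N; F_m = (F_max+F_min)/2 = 627.5 N
τ_a = K_W·8F_aD/(πd³) = 1.1680 × 95.581 = 111.64 MPa
τ_m = K_s·8F_mD/(πd³) = 1.0574 × 192.54 = 203.6 MPa
Soderberg: 1/n_f = τ_a/S_se + τ_m/S_sy = 111.64/327 + 203.6/532 = 0.34139 + 0.38271 = 0.7241
n_f = 1/0.7241 = 1.381

1.38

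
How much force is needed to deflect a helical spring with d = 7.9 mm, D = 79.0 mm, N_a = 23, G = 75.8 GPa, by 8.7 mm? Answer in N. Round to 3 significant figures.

28.3 N

k = Gd⁴/(8D³N_a) = (75.8×10³)(7.9⁴)/(8·79.0³·23) = 3.2545 N/mm
F = k·δ = 3.2545 × 8.7 = 28.314 N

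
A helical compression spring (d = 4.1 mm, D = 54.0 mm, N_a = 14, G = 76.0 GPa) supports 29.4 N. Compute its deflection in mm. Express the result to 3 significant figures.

k = Gd⁴/(8D³N_a) = (76.0×10³)(4.1⁴)/(8·54.0³·14) = 1.2177 N/mm
δ = F/k = 29.4 / 1.2177 = 24.143 mm

24.1 mm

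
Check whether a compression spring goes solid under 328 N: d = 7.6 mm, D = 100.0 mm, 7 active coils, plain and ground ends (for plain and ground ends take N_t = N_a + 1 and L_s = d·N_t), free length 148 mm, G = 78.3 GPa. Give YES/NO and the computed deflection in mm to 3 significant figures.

k = Gd⁴/(8D³N_a) = (78.3×10³)(7.6⁴)/(8·100.0³·7) = 4.6647 N/mm
N_t = 8; L_s = 7.6·8 = 60.8 mm; δ_solid = L₀ − L_s = 148 − 60.8 = 87.2 mm
δ = F/k = 328/4.6647 = 70.315 mm
δ < δ_solid → spring does not go solid

NO, δ = 70.3 mm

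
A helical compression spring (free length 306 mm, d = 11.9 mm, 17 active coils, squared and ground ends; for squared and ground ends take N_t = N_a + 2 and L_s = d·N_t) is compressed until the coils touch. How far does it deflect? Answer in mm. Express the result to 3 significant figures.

N_t = 19; L_s = 11.9·19 = 226.1 mm
δ_solid = L₀ − L_s = 306 − 226.1 = 79.9 mm

79.9 mm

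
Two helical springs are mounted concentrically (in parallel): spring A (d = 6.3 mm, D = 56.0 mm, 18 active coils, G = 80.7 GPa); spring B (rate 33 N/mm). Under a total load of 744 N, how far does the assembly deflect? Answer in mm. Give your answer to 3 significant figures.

19.6 mm

k_A = Gd⁴/(8D³N_a) = (80.7×10³)(6.3⁴)/(8·56.0³·18) = 5.027 N/mm
Parallel: k_eq = 5.027 + 33 = 38.027 N/mm
δ = F/k_eq = 744/38.027 = 19.565 mm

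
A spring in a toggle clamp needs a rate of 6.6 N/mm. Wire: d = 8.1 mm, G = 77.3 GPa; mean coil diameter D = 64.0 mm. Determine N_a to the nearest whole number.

N_a = Gd⁴/(8D³k) = (77.3×10³ × 8.1⁴)/(8 × 64.0³ × 6.6)
    = 3.32751e+08 / 1.38412e+07 = 24.04 → 24 coils

24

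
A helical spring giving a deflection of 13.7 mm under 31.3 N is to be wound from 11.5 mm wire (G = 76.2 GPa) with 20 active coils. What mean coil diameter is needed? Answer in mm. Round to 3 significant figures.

154 mm

Required rate k = F/δ = 31.3/13.7 = 2.2847 N/mm
D = (Gd⁴/(8N_a·k))^(1/3) = (76.2×10³·11.5⁴/(8·20·2.2847))^(1/3)
  = (3.64588e+06)^(1/3) = 153.9102 mm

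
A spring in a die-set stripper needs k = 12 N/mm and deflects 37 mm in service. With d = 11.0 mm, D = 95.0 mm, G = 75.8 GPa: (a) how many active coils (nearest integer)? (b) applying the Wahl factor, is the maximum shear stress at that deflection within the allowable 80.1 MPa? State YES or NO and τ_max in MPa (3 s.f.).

(a) 13 coils; (b) NO, τ_max = 97.9 MPa

N_a = Gd⁴/(8D³k) = (75.8×10³)(11.0⁴)/(8·95.0³·12) = 13.48 → N_a = 13
Actual rate k = Gd⁴/(8D³·13) = 12.446 N/mm
Working load F = kδ = 12.446·37 = 460.51 N
C = 95.0/11.0 = 8.6364; K_W = (4C−1)/(4C−4)+0.615/C = 1.1694
τ_max = K_W·8FD/(πd³) = 1.1694·83.7 = 97.88 MPa
τ_max > 80.1 MPa → exceeds allowable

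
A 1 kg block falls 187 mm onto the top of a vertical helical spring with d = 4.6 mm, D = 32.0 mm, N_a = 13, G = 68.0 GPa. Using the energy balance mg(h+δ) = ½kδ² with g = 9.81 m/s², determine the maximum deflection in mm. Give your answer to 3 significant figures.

21.4 mm

k = Gd⁴/(8D³N_a) = (68.0×10³)(4.6⁴)/(8·32.0³·13) = 8.9342 N/mm
W = mg = 1 × 9.81 = 9.81 N
½kδ² − Wδ − Wh = 0 → δ = (W + √(W² + 2kWh))/k
δ = (9.81 + √(96.236 + 32779.1))/8.9342 = (9.81 + 181.32)/8.9342 = 21.393 mm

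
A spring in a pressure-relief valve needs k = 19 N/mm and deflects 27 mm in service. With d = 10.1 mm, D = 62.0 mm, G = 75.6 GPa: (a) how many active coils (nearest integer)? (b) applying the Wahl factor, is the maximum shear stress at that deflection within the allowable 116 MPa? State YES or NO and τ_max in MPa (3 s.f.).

N_a = Gd⁴/(8D³k) = (75.6×10³)(10.1⁴)/(8·62.0³·19) = 21.72 → N_a = 22
Actual rate k = Gd⁴/(8D³·22) = 18.755 N/mm
Working load F = kδ = 18.755·27 = 506.39 N
C = 62.0/10.1 = 6.1386; K_W = (4C−1)/(4C−4)+0.615/C = 1.2461
τ_max = K_W·8FD/(πd³) = 1.2461·77.598 = 96.698 MPa
τ_max ≤ 116 MPa → acceptable

(a) 22 coils; (b) YES, τ_max = 96.7 MPa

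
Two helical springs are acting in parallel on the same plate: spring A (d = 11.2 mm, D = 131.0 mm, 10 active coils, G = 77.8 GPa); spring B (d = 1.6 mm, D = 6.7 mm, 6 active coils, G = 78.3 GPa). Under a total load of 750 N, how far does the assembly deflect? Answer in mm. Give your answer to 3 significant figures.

k_A = Gd⁴/(8D³N_a) = (77.8×10³)(11.2⁴)/(8·131.0³·10) = 6.8069 N/mm
k_B = Gd⁴/(8D³N_a) = (78.3×10³)(1.6⁴)/(8·6.7³·6) = 35.545 N/mm
Parallel: k_eq = 6.8069 + 35.545 = 42.352 N/mm
δ = F/k_eq = 750/42.352 = 17.709 mm

17.7 mm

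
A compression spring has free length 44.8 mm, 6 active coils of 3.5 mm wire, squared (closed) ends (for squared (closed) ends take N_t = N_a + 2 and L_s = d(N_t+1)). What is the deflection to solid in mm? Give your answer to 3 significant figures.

N_t = 8; L_s = 3.5·9 = 31.5 mm
δ_solid = L₀ − L_s = 44.8 − 31.5 = 13.3 mm

13.3 mm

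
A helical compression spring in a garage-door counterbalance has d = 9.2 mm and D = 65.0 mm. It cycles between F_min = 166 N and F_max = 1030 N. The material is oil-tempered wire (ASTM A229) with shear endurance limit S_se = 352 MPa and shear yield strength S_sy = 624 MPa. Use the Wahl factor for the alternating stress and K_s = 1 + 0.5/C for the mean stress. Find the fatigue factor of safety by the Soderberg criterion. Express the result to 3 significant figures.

C = D/d = 65.0/9.2 = 7.0652; K_W = (4C−1)/(4C−4)+0.615/C = 1.2107; K_s = 1+0.5/C = 1.0708
F_a = (F_max−F_min)/2 = 432 N; F_m = (F_max+F_min)/2 = 598 N
τ_a = K_W·8F_aD/(πd³) = 1.2107 × 91.828 = 111.18 MPa
τ_m = K_s·8F_mD/(πd³) = 1.0708 × 127.11 = 136.11 MPa
Soderberg: 1/n_f = τ_a/S_se + τ_m/S_sy = 111.18/352 + 136.11/624 = 0.31584 + 0.21812 = 0.53396
n_f = 1/0.53396 = 1.873

1.87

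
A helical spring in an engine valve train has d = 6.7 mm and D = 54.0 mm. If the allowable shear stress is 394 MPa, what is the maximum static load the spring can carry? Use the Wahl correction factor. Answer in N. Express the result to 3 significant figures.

729 N

C = D/d = 54.0/6.7 = 8.0597
K_W = (4C−1)/(4C−4) + 0.615/C = 31.239/28.239 + 0.0763 = 1.1825
τ_max = K·8FD/(πd³) → F_max = τ_allow·πd³/(8DK)
F_max = 394·π·6.7³/(8·54.0·1.1825) = 3.7228e+05/510.86 = 728.74 N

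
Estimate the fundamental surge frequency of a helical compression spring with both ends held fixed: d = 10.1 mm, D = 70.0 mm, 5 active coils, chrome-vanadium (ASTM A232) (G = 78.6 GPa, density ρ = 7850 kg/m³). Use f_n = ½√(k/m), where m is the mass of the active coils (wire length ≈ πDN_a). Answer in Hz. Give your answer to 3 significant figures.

147 Hz

k = Gd⁴/(8D³N_a) = (78.6×10³)(10.1⁴)/(8·70.0³·5) = 59.615 N/mm = 59615 N/m
Wire length L = πDN_a = π·70.0·5 = 1099.6 mm
m = ρ·(πd²/4)·L = 7850 × 80.118×10⁻⁶ m² × 1.0996 m = 0.69154 kg
f_n = ½√(k/m) = 0.5·√(59615/0.69154) = 0.5·√(86205) = 146.8 Hz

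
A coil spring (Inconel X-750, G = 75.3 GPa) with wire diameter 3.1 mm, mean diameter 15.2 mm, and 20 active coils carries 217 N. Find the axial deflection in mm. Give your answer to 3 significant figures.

17.5 mm

k = Gd⁴/(8D³N_a) = (75.3×10³)(3.1⁴)/(8·15.2³·20) = 12.376 N/mm
δ = F/k = 217 / 12.376 = 17.534 mm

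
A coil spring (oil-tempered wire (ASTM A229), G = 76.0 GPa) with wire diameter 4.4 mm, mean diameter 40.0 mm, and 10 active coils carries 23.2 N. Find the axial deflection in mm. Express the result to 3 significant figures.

k = Gd⁴/(8D³N_a) = (76.0×10³)(4.4⁴)/(8·40.0³·10) = 5.5636 N/mm
δ = F/k = 23.2 / 5.5636 = 4.17 mm

4.17 mm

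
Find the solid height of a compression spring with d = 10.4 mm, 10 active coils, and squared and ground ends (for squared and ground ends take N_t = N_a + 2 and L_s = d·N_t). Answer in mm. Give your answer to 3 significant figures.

squared and ground ends: N_t = N_a + 2 = 10 + 2 = 12
L_s = d·N_t = 10.4 × 12 = 124.8 mm

125 mm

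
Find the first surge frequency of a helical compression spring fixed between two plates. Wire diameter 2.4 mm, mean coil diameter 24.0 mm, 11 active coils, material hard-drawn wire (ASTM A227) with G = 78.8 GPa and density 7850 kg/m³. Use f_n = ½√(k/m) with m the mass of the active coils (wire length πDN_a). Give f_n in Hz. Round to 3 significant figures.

135 Hz

k = Gd⁴/(8D³N_a) = (78.8×10³)(2.4⁴)/(8·24.0³·11) = 2.1491 N/mm = 2149.1 N/m
Wire length L = πDN_a = π·24.0·11 = 829.38 mm
m = ρ·(πd²/4)·L = 7850 × 4.5239×10⁻⁶ m² × 0.82938 m = 0.029453 kg
f_n = ½√(k/m) = 0.5·√(2149.1/0.029453) = 0.5·√(72966) = 135.06 Hz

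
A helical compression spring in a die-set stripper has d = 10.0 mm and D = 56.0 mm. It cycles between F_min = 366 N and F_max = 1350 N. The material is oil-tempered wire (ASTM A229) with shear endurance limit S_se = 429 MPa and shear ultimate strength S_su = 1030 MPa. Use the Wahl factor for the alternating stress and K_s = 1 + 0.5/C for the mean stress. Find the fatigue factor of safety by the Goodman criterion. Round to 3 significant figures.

2.96

C = D/d = 56.0/10.0 = 5.6000; K_W = (4C−1)/(4C−4)+0.615/C = 1.2729; K_s = 1+0.5/C = 1.0893
F_a = (F_max−F_min)/2 = 492 N; F_m = (F_max+F_min)/2 = 858 N
τ_a = K_W·8F_aD/(πd³) = 1.2729 × 70.161 = 89.305 MPa
τ_m = K_s·8F_mD/(πd³) = 1.0893 × 122.35 = 133.28 MPa
Goodman: 1/n_f = τ_a/S_se + τ_m/S_su = 89.305/429 + 133.28/1030 = 0.20817 + 0.12940 = 0.33757
n_f = 1/0.33757 = 2.962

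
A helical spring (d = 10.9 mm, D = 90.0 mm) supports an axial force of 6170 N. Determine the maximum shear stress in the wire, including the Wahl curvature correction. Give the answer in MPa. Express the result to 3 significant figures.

Spring index C = D/d = 90.0/10.9 = 8.2569
K_W = (4C−1)/(4C−4) + 0.615/C = 32.028/29.028 + 0.0745 = 1.1778
τ₀ = 8FD/(πd³) = 8·6170·90.0/(π·10.9³) = 4.4424e+06/4068.5 = 1091.9 MPa
τ_max = K·τ₀ = 1.1778 × 1091.9 = 1286.1 MPa

1290 MPa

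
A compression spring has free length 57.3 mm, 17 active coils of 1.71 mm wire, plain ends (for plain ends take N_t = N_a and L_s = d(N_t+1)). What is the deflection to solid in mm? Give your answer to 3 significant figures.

26.5 mm

N_t = 17; L_s = 1.71·18 = 30.78 mm
δ_solid = L₀ − L_s = 57.3 − 30.78 = 26.52 mm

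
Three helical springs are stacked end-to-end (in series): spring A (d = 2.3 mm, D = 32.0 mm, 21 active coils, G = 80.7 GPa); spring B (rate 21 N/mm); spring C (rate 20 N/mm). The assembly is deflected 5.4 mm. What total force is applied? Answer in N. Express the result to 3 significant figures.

k_A = Gd⁴/(8D³N_a) = (80.7×10³)(2.3⁴)/(8·32.0³·21) = 0.41023 N/mm
Series: 1/k_eq = 1/0.41023 + 1/21 + 1/20 = 2.5353; k_eq = 0.39443 N/mm
F = k_eq·δ = 0.39443·5.4 = 2.1299 N

2.13 N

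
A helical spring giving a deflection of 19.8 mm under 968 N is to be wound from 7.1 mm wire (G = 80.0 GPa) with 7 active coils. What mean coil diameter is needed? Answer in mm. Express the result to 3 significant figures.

Required rate k = F/δ = 968/19.8 = 48.889 N/mm
D = (Gd⁴/(8N_a·k))^(1/3) = (80.0×10³·7.1⁴/(8·7·48.889))^(1/3)
  = (74254.9)^(1/3) = 42.0315 mm

42.0 mm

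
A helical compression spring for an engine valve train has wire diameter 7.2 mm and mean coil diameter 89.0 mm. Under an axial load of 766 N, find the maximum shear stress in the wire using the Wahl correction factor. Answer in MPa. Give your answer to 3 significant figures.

Spring index C = D/d = 89.0/7.2 = 12.3611
K_W = (4C−1)/(4C−4) + 0.615/C = 48.444/45.444 + 0.0498 = 1.1158
τ₀ = 8FD/(πd³) = 8·766·89.0/(π·7.2³) = 545392/1172.6 = 465.12 MPa
τ_max = K·τ₀ = 1.1158 × 465.12 = 518.96 MPa

519 MPa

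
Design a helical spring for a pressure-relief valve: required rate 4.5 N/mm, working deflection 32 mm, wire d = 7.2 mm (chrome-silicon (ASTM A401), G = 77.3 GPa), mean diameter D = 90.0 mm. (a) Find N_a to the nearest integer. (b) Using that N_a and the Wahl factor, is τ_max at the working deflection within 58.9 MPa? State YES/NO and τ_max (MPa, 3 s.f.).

N_a = Gd⁴/(8D³k) = (77.3×10³)(7.2⁴)/(8·90.0³·4.5) = 7.916 → N_a = 8
Actual rate k = Gd⁴/(8D³·8) = 4.4525 N/mm
Working load F = kδ = 4.4525·32 = 142.48 N
C = 90.0/7.2 = 12.5000; K_W = (4C−1)/(4C−4)+0.615/C = 1.1144
τ_max = K_W·8FD/(πd³) = 1.1144·87.486 = 97.496 MPa
τ_max > 58.9 MPa → exceeds allowable

(a) 8 coils; (b) NO, τ_max = 97.5 MPa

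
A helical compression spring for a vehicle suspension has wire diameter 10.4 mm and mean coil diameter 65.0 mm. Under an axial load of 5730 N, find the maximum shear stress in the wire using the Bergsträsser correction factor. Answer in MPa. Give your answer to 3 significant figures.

Spring index C = D/d = 65.0/10.4 = 6.2500
K_B = (4C+2)/(4C−3) = 27.000/22.000 = 1.2273
τ₀ = 8FD/(πd³) = 8·5730·65.0/(π·10.4³) = 2.9796e+06/3533.9 = 843.16 MPa
τ_max = K·τ₀ = 1.2273 × 843.16 = 1034.8 MPa

1030 MPa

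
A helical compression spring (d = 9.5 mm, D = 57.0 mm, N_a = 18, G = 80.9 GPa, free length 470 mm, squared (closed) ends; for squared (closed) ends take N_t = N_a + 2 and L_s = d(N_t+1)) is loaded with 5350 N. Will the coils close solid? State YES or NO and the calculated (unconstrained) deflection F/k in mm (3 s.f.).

NO, δ = 217 mm

k = Gd⁴/(8D³N_a) = (80.9×10³)(9.5⁴)/(8·57.0³·18) = 24.709 N/mm
N_t = 20; L_s = 9.5·21 = 199.5 mm; δ_solid = L₀ − L_s = 470 − 199.5 = 270.5 mm
δ = F/k = 5350/24.709 = 216.52 mm
δ < δ_solid → spring does not go solid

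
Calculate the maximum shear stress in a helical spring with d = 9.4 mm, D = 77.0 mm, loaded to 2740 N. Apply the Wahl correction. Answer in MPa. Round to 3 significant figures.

763 MPa

Spring index C = D/d = 77.0/9.4 = 8.1915
K_W = (4C−1)/(4C−4) + 0.615/C = 31.766/28.766 + 0.0751 = 1.1794
τ₀ = 8FD/(πd³) = 8·2740·77.0/(π·9.4³) = 1.68784e+06/2609.4 = 646.84 MPa
τ_max = K·τ₀ = 1.1794 × 646.84 = 762.86 MPa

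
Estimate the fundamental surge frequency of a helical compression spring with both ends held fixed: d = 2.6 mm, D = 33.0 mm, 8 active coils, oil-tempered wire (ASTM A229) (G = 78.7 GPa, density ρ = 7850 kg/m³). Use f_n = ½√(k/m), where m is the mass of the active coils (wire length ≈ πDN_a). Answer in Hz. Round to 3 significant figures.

106 Hz

k = Gd⁴/(8D³N_a) = (78.7×10³)(2.6⁴)/(8·33.0³·8) = 1.5637 N/mm = 1563.7 N/m
Wire length L = πDN_a = π·33.0·8 = 829.38 mm
m = ρ·(πd²/4)·L = 7850 × 5.3093×10⁻⁶ m² × 0.82938 m = 0.034567 kg
f_n = ½√(k/m) = 0.5·√(1563.7/0.034567) = 0.5·√(45236) = 106.34 Hz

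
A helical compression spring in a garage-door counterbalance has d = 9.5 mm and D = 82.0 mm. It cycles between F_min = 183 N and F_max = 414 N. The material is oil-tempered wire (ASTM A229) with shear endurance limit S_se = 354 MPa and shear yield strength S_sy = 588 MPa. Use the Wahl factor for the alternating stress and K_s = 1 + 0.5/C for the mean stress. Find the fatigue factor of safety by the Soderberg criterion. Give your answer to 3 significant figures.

4.47

C = D/d = 82.0/9.5 = 8.6316; K_W = (4C−1)/(4C−4)+0.615/C = 1.1695; K_s = 1+0.5/C = 1.0579
F_a = (F_max−F_min)/2 = 115.5 N; F_m = (F_max+F_min)/2 = 298.5 N
τ_a = K_W·8F_aD/(πd³) = 1.1695 × 28.13 = 32.898 MPa
τ_m = K_s·8F_mD/(πd³) = 1.0579 × 72.699 = 76.91 MPa
Soderberg: 1/n_f = τ_a/S_se + τ_m/S_sy = 32.898/354 + 76.91/588 = 0.09293 + 0.13080 = 0.22373
n_f = 1/0.22373 = 4.47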